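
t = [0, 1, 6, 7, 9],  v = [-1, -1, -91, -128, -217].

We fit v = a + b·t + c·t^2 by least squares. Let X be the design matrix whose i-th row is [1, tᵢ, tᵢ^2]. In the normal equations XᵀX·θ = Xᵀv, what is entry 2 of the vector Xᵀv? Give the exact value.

Entry 2 ↔ basis t, so (Xᵀv)_{2} = Σᵢ (t)·vᵢ = (0)·(-1) + (1)·(-1) + (6)·(-91) + (7)·(-128) + (9)·(-217) = -3396.

-3396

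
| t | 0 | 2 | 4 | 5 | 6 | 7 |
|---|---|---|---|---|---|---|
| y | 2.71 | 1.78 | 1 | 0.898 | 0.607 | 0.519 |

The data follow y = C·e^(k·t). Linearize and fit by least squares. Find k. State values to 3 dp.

Taking logs, ln y = k·t + ln C, so regress ln y on t.
Σt = 24.0000, Σ(t)² = 130.0000, Σln y = 0.3109, Σt·ln y = -6.9710.
Normal system: [[130.0000, 24.0000]; [24.0000, 6]]·[k, ln C]ᵀ = [-6.9710, 0.3109]ᵀ.
Solving (det = 204.0000): k = -0.24161, ln C = 1.01824.

k = -0.242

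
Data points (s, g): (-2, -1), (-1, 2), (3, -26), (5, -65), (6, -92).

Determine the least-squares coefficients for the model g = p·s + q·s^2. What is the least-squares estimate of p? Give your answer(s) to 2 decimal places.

p = -3.15

The normal system MᵀM·[p, q]ᵀ = Mᵀg is [[75, 359]; [359, 2019]]·[p, q]ᵀ = [-955, -5173]ᵀ.
Eliminating q: 2019·(row 1) − 359·(row 2) gives 22544·p = 2019·(-955) − 359·(-5173) = -71038, so p = -35519/11272.
Then q = ((-5173) − 359·(-35519/11272))/2019 = -22565/11272.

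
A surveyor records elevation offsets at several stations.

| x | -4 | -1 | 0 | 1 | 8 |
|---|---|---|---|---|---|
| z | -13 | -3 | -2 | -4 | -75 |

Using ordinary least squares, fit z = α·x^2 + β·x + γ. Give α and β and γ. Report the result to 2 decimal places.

Forming MᵀM = [[4354, 448, 82]; [448, 82, 4]; [82, 4, 5]] and Mᵀz = [-5015, -549, -97]ᵀ gives MᵀM·[α, β, γ]ᵀ = Mᵀz.
Row-reducing yields α = -223909/227238, β = -272807/227238, γ = -86344/37873.

α = -0.99, β = -1.20, γ = -2.28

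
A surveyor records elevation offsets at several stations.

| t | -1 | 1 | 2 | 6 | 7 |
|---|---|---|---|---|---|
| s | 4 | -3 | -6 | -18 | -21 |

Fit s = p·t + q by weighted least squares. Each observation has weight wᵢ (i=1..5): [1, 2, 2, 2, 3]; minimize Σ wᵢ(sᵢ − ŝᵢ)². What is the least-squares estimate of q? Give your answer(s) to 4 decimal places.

q = 0.3131

The normal system XᵀWX·[p, q]ᵀ = XᵀWs is [[230, 38]; [38, 10]]·[p, q]ᵀ = [-691, -113]ᵀ.
Determinant 230·10 − 38² = 856.
p = ((-691)·10 − 38·(-113))/856 = -327/107; q = (230·(-113) − 38·(-691))/856 = 67/214.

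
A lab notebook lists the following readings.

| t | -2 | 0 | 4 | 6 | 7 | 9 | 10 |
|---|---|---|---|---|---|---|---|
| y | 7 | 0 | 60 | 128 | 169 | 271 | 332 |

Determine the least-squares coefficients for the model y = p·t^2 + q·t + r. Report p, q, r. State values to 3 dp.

From the data, Σt^2·t^2 = 20530, Σt^2·t = 2344, Σt^2 = 286, Σt·t = 286, Σt = 34, Σ1 = 7.
For Xᵀy: Σt^2·y = 69028, Σt·y = 7936, Σy = 967.
Normal equations: [[20530, 2344, 286]; [2344, 286, 34]; [286, 34, 7]]·[p, q, r]ᵀ = [69028, 7936, 967]ᵀ.
Solving the 3×3 system (Gaussian elimination) gives p = 92299/30569, q = 90065/30569, r = 2051/4367.

p = 3.019, q = 2.946, r = 0.470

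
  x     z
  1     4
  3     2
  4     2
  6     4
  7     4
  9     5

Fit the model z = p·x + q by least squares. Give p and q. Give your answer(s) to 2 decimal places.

The normal equations are: 192·p + 30·q = 115;  30·p + 6·q = 21.
(Σx·x = 192, Σx = 30, Σ1 = 6, Σx·z = 115, Σz = 21.)
Eliminating q: 6·(row 1) − 30·(row 2) gives 252·p = 6·115 − 30·21 = 60, so p = 5/21.
Then q = (21 − 30·(5/21))/6 = 97/42.

p = 0.24, q = 2.31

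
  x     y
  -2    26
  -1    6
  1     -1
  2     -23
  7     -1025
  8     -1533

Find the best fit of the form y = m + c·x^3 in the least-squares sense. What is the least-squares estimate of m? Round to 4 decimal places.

Compute the Gram sums: Σ1 = 6, Σx^3 = 855, Σx^3·x^3 = 379923.
Right-hand side: Σy = -2550, Σx^3·y = -1136870.
So AᵀA·[m, c]ᵀ = Aᵀy: [[6, 855]; [855, 379923]]·[m, c]ᵀ = [-2550, -1136870]ᵀ.
Δ = 6·379923 − 855² = 1548513.
m = ((-2550)·379923 − 855·(-1136870))/1548513 = 357800/172057; c = (6·(-1136870) − 855·(-2550))/1548513 = -1546990/516171.

m = 2.0795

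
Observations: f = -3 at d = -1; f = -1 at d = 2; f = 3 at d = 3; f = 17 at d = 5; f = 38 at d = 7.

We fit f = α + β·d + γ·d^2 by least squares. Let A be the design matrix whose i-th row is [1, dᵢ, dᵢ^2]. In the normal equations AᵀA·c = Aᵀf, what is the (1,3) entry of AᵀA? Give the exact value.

88

Row 1 ↔ basis 1, column 3 ↔ basis d^2, so (AᵀA)_{1,3} = Σᵢ d^2 = (1)·(1) + (1)·(4) + (1)·(9) + (1)·(25) + (1)·(49) = 88.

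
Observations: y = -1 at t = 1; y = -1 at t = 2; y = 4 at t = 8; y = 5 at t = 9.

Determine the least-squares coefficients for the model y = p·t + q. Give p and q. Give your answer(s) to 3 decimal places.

p = 0.780, q = -2.150

Entries of XᵀX: Σt·t = 150, Σt = 20, Σ1 = 4.
Right-hand side: Σt·y = 74, Σy = 7.
Eliminating q: 4·(row 1) − 20·(row 2) gives 200·p = 4·74 − 20·7 = 156, so p = 39/50.
Then q = (7 − 20·(39/50))/4 = -43/20.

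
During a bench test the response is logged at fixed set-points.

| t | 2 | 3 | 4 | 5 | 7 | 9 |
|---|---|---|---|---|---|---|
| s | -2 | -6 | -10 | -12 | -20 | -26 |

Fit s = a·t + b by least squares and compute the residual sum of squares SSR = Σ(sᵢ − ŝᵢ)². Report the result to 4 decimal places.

SSR = 1.5686

AᵀA·[a, b]ᵀ = Aᵀs reads: 184·a + 30·b = -496;  30·a + 6·b = -76.
(Σt·t = 184, Σt = 30, Σ1 = 6, Σt·s = -496, Σs = -76.)
det = 184·6 − 30² = 204.
a = ((-496)·6 − 30·(-76))/204 = -58/17; b = (184·(-76) − 30·(-496))/204 = 224/51.
Residuals: 22/51, -8/51, -38/51, 2/3, -26/51, 16/51; SSR = 80/51.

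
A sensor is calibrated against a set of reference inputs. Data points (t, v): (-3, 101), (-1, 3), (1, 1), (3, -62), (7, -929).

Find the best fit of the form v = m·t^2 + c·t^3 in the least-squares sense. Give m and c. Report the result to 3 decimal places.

m = 2.163, c = -3.017

Normal-equation sums: Σt^2·t^2 = 2565, Σt^2·t^3 = 16807, Σt^3·t^3 = 119109.
Right-hand side: Σt^2·v = -45166, Σt^3·v = -323050.
AᵀA·[m, c]ᵀ = Aᵀv becomes [[2565, 16807]; [16807, 119109]]·[m, c]ᵀ = [-45166, -323050]ᵀ.
Eliminating c: 119109·(row 1) − 16807·(row 2) gives 23039336·m = 119109·(-45166) − 16807·(-323050) = 49824256, so m = 6228032/2879917.
Then c = ((-323050) − 16807·(6228032/2879917))/119109 = -8689786/2879917.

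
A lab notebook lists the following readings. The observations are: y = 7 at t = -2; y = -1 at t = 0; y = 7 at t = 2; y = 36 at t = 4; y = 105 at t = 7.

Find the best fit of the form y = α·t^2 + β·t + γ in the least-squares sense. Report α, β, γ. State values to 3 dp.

α = 2.113, β = 0.400, γ = -0.932

Normal-equation sums: Σt^2·t^2 = 2689, Σt^2·t = 407, Σt^2 = 73, Σt·t = 73, Σt = 11, Σ1 = 5.
For Aᵀy: Σt^2·y = 5777, Σt·y = 879, Σy = 154.
AᵀA·[α, β, γ]ᵀ = Aᵀy becomes [[2689, 407, 73]; [407, 73, 11]; [73, 11, 5]]·[α, β, γ]ᵀ = [5777, 879, 154]ᵀ.
Solving the 3×3 system (Gaussian elimination) gives α = 48863/23124, β = 9257/23124, γ = -3591/3854.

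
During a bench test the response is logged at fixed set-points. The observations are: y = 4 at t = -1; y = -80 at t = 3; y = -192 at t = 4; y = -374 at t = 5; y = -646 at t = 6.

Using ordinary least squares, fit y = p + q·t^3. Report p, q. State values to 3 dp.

Setting ∂/∂p … = 0 gives: 5·p + 431·q = -1288;  431·p + 67107·q = -200738.
Δ = 5·67107 − 431² = 149774.
p = ((-1288)·67107 − 431·(-200738))/149774 = 42131/74887; q = (5·(-200738) − 431·(-1288))/149774 = -224281/74887.

p = 0.563, q = -2.995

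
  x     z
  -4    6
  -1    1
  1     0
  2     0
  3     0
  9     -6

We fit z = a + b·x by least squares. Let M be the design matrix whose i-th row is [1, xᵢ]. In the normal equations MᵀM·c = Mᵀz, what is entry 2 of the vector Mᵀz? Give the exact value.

-79

Entry 2 ↔ basis x, so (Mᵀz)_{2} = Σᵢ (x)·zᵢ = (-4)·(6) + (-1)·(1) + (1)·(0) + (2)·(0) + (3)·(0) + (9)·(-6) = -79.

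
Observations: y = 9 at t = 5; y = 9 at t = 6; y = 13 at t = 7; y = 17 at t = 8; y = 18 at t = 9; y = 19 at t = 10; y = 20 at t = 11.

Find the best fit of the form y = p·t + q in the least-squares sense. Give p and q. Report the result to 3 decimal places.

p = 2.071, q = -1.571

Sums needed: Σt·t = 476, Σt = 56, Σ1 = 7.
And Σt·y = 898, Σy = 105.
Normal equations: [[476, 56]; [56, 7]]·[p, q]ᵀ = [898, 105]ᵀ.
Δ = 476·7 − 56² = 196.
p = (898·7 − 56·105)/196 = 29/14; q = (476·105 − 56·898)/196 = -11/7.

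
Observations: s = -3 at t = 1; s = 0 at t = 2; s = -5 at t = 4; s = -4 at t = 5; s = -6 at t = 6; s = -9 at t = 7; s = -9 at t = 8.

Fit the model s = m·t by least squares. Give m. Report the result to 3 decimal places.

m = -1.097

Normal-equation sums: Σt·t = 195.
Right-hand side: Σt·s = -214.
XᵀX·[m]ᵀ = Xᵀs becomes [[195]]·[m]ᵀ = [-214]ᵀ.
Hence m = -214 / 195 ≈ -1.09744.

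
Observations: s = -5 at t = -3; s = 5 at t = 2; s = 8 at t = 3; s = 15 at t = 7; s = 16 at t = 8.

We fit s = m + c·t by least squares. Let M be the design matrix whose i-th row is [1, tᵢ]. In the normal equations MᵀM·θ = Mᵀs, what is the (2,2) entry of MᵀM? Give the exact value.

Row 2 ↔ basis t, column 2 ↔ basis t, so (MᵀM)_{2,2} = Σᵢ (t)·(t) = (-3)·(-3) + (2)·(2) + (3)·(3) + (7)·(7) + (8)·(8) = 135.

135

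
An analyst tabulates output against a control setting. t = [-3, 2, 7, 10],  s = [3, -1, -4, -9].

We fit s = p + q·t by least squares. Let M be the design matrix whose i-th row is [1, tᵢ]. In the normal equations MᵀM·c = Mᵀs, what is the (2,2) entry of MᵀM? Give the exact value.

Row 2 ↔ basis t, column 2 ↔ basis t, so (MᵀM)_{2,2} = Σᵢ (t)·(t) = (-3)·(-3) + (2)·(2) + (7)·(7) + (10)·(10) = 162.

162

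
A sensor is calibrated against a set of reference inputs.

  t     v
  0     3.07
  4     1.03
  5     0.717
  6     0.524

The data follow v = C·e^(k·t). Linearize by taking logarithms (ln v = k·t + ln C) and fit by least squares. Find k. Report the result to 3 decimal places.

k = -0.292

With ln vᵢ as the transformed response and tᵢ as the regressor:
Σt = 15.0000, Σ(t)² = 77.0000, Σln v = 0.1723, Σt·ln v = -5.4227.
Normal system: [[77.0000, 15.0000]; [15.0000, 4]]·[k, ln C]ᵀ = [-5.4227, 0.1723]ᵀ.
Δ = 77.0000·4 − (15.0000)² = 83.0000; k = (-5.4227·4 − 15.0000·0.1723)/83.0000 = -0.29247, ln C = (77.0000·0.1723 − 15.0000·-5.4227)/83.0000 = 1.13985.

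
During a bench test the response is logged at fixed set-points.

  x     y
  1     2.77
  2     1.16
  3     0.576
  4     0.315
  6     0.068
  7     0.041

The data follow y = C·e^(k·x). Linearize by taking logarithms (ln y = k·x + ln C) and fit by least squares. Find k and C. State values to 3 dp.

k = -0.702, C = 5.052

Taking logs, ln y = k·x + ln C, so regress ln y on x.
XᵀX = [[115.0000, 23.0000]; [23.0000, 6]], rhs = [-43.4488, -6.4220]ᵀ  (here Σx = 23.0000, Σ(x)² = 115.0000, Σln y = -6.4220, Σx·ln y = -43.4488).
Slope k = (n·Σx·ln y − Σx·Σln y)/(n·Σ(x)² − (Σx)²) = (6·-43.4488 − 23.0000·-6.4220)/161.0000 = -0.70178; ln C = (Σln y − k·Σx)/n = 1.61983, so C = exp(1.61983) = 5.05221.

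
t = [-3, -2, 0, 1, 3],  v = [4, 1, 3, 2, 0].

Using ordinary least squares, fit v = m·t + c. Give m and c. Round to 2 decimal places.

From the data, Σt·t = 23, Σt = -1, Σ1 = 5.
For Mᵀv: Σt·v = -12, Σv = 10.
MᵀM·[m, c]ᵀ = Mᵀv becomes [[23, -1]; [-1, 5]]·[m, c]ᵀ = [-12, 10]ᵀ.
det = 23·5 − (-1)² = 114.
m = ((-12)·5 − (-1)·10)/114 = -25/57; c = (23·10 − (-1)·(-12))/114 = 109/57.

m = -0.44, c = 1.91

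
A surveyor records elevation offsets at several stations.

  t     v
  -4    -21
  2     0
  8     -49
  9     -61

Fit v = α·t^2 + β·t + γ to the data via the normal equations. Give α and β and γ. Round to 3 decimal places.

α = -0.941, β = 1.535, γ = 0.300

The normal equations are: 10929·α + 1185·β + 165·γ = -8413;  1185·α + 165·β + 15·γ = -857;  165·α + 15·β + 4·γ = -131.
Inverting the 3×3 Gram matrix, [α, β, γ]ᵀ = [-445/473, 10894/7095, 142/473]ᵀ.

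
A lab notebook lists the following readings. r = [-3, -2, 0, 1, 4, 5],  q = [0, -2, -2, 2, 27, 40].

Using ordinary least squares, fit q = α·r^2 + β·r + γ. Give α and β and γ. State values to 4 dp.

Compute the Gram sums: Σr^2·r^2 = 979, Σr^2·r = 155, Σr^2 = 55, Σr·r = 55, Σr = 5, Σ1 = 6.
Moment sums: Σr^2·q = 1426, Σr·q = 314, Σq = 65.
XᵀX·[α, β, γ]ᵀ = Xᵀq becomes [[979, 155, 55]; [155, 55, 5]; [55, 5, 6]]·[α, β, γ]ᵀ = [1426, 314, 65]ᵀ.
Row-reducing yields α = 2767/2444, β = 32751/12220, γ = -2173/1222.

α = 1.1322, β = 2.6801, γ = -1.7782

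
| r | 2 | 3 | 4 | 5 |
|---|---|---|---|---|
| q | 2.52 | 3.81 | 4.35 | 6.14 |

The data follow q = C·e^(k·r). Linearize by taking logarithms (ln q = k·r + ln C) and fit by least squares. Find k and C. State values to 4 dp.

Taking logs, ln q = k·r + ln C, so regress ln q on r.
Σr = 14.0000, Σ(r)² = 54.0000, Σln q = 5.5469, Σr·ln q = 20.8162.
Normal system: [[54.0000, 14.0000]; [14.0000, 4]]·[k, ln C]ᵀ = [20.8162, 5.5469]ᵀ.
Slope k = (n·Σr·ln q − Σr·Σln q)/(n·Σ(r)² − (Σr)²) = (4·20.8162 − 14.0000·5.5469)/20.0000 = 0.28042; ln C = (Σln q − k·Σr)/n = 0.40524, so C = exp(0.40524) = 1.49966.

k = 0.2804, C = 1.4997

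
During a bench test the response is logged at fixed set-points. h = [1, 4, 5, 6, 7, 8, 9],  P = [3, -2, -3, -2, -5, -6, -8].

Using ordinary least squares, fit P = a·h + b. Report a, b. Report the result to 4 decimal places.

a = -1.2796, b = 4.0263

Compute the Gram sums: Σh·h = 272, Σh = 40, Σ1 = 7.
And Σh·P = -187, ΣP = -23.
Determinant 272·7 − 40² = 304.
a = ((-187)·7 − 40·(-23))/304 = -389/304; b = (272·(-23) − 40·(-187))/304 = 153/38.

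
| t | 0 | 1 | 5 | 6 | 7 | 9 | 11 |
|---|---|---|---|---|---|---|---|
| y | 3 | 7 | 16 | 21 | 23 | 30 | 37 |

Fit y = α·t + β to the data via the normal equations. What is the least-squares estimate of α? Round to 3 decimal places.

α = 3.006

AᵀA·[α, β]ᵀ = Aᵀy reads: 313·α + 39·β = 1051;  39·α + 7·β = 137.
Determinant 313·7 − 39² = 670.
α = (1051·7 − 39·137)/670 = 1007/335; β = (313·137 − 39·1051)/670 = 946/335.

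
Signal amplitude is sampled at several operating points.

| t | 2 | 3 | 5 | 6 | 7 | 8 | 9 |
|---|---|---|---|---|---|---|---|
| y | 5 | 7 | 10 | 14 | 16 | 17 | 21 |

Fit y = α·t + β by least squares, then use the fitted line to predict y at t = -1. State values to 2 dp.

From the data, Σt·t = 268, Σt = 40, Σ1 = 7.
For Mᵀy: Σt·y = 602, Σy = 90.
Normal equations: [[268, 40]; [40, 7]]·[α, β]ᵀ = [602, 90]ᵀ.
Δ = 268·7 − 40² = 276.
α = (602·7 − 40·90)/276 = 307/138; β = (268·90 − 40·602)/276 = 10/69.
At t = -1: ŷ = (307/138)·(-1) + (10/69)·(1) = -287/138.

ŷ = -2.08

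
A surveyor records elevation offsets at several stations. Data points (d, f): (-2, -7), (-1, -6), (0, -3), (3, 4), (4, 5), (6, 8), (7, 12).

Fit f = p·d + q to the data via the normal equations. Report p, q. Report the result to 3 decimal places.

AᵀA·[p, q]ᵀ = Aᵀf reads: 115·p + 17·q = 184;  17·p + 7·q = 13.
Determinant 115·7 − 17² = 516.
p = (184·7 − 17·13)/516 = 1067/516; q = (115·13 − 17·184)/516 = -1633/516.

p = 2.068, q = -3.165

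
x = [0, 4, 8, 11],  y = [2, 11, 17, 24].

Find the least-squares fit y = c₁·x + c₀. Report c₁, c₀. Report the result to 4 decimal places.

c₁ = 1.9418, c₀ = 2.3345

Normal-equation sums: Σx·x = 201, Σx = 23, Σ1 = 4.
For Aᵀy: Σx·y = 444, Σy = 54.
So AᵀA·[c₁, c₀]ᵀ = Aᵀy: [[201, 23]; [23, 4]]·[c₁, c₀]ᵀ = [444, 54]ᵀ.
det = 201·4 − 23² = 275.
c₁ = (444·4 − 23·54)/275 = 534/275; c₀ = (201·54 − 23·444)/275 = 642/275.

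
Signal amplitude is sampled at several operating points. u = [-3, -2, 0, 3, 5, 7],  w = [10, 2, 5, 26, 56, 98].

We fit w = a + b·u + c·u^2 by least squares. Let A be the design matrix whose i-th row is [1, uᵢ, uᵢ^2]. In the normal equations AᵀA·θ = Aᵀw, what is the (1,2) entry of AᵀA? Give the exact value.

10

Row 1 ↔ basis 1, column 2 ↔ basis u, so (AᵀA)_{1,2} = Σᵢ u = (1)·(-3) + (1)·(-2) + (1)·(0) + (1)·(3) + (1)·(5) + (1)·(7) = 10.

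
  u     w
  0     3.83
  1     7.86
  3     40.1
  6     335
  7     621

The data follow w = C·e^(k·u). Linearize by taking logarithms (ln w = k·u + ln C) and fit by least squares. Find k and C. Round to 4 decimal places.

Let Y = ln w. Fitting Y = k·u + ln C by least squares:
XᵀX = [[95.0000, 17.0000]; [17.0000, 5]], rhs = [93.0400, 19.3415]ᵀ  (here Σu = 17.0000, Σ(u)² = 95.0000, Σln w = 19.3415, Σu·ln w = 93.0400).
Δ = 95.0000·5 − (17.0000)² = 186.0000; k = (93.0400·5 − 17.0000·19.3415)/186.0000 = 0.73331, ln C = (95.0000·19.3415 − 17.0000·93.0400)/186.0000 = 1.37506, so C = exp(1.37506) = 3.95532.

k = 0.7333, C = 3.9553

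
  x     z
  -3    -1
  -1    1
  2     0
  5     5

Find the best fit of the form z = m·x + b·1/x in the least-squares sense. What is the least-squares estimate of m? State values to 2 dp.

Sums needed: Σx·x = 39, Σx·1/x = 4, Σ1/x·1/x = 1261/900.
Moment sums: Σx·z = 27, Σ1/x·z = 1/3.
AᵀA·[m, b]ᵀ = Aᵀz becomes [[39, 4]; [4, 1261/900]]·[m, b]ᵀ = [27, 1/3]ᵀ.
det = 39·(1261/900) − 4² = 11593/300.
m = (27·(1261/900) − 4·(1/3))/(11593/300) = 10949/11593; b = (39·(1/3) − 4·27)/(11593/300) = -28500/11593.

m = 0.94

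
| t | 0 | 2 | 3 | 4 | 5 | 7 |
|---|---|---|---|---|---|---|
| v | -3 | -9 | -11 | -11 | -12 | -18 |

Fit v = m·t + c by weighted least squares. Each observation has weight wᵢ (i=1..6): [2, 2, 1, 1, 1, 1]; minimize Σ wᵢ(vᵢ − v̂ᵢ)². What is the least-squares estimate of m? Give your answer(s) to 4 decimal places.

XᵀWX·[m, c]ᵀ = XᵀWv reads: 107·m + 23·c = -299;  23·m + 8·c = -76.
(Σwᵢ·t·t = 107, Σwᵢ·t = 23, Σwᵢ·1 = 8, Σwᵢ·t·v = -299, Σwᵢ·v = -76.)
Determinant 107·8 − 23² = 327.
m = ((-299)·8 − 23·(-76))/327 = -644/327; c = (107·(-76) − 23·(-299))/327 = -1255/327.

m = -1.9694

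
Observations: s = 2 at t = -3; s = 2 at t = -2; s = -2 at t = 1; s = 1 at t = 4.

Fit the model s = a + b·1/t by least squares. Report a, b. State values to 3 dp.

Entries of XᵀX: Σ1 = 4, Σ1/t = 5/12, Σ1/t·1/t = 205/144.
And Σs = 3, Σ1/t·s = -41/12.
XᵀX·[a, b]ᵀ = Xᵀs becomes [[4, 5/12]; [5/12, 205/144]]·[a, b]ᵀ = [3, -41/12]ᵀ.
Determinant 4·(205/144) − (5/12)² = 265/48.
a = (3·(205/144) − (5/12)·(-41/12))/(265/48) = 164/159; b = (4·(-41/12) − (5/12)·3)/(265/48) = -716/265.

a = 1.031, b = -2.702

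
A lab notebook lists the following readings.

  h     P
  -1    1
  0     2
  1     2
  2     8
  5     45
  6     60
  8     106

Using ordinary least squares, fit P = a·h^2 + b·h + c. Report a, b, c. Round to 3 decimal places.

a = 1.538, b = 0.856, c = 0.649

Forming AᵀA = [[6035, 861, 131]; [861, 131, 21]; [131, 21, 7]] and AᵀP = [10104, 1450, 224]ᵀ gives AᵀA·[a, b, c]ᵀ = AᵀP.
Row-reducing yields a = 33173/21568, b = 18455/21568, c = 7001/10784.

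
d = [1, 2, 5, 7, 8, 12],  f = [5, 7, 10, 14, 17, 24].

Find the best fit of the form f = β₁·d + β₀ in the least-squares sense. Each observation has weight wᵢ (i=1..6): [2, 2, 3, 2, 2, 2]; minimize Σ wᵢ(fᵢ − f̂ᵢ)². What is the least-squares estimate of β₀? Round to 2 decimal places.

β₀ = 2.70

With design matrix A, AᵀWA = [[599, 75]; [75, 13]] and AᵀWf = [1232, 164]ᵀ.
det = 599·13 − 75² = 2162.
β₁ = (1232·13 − 75·164)/2162 = 1858/1081; β₀ = (599·164 − 75·1232)/2162 = 2918/1081.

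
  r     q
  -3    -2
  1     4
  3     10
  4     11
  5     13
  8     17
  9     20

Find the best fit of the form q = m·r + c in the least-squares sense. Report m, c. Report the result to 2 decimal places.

m = 1.82, c = 3.41

With design matrix X, XᵀX = [[205, 27]; [27, 7]] and Xᵀq = [465, 73]ᵀ.
det = 205·7 − 27² = 706.
m = (465·7 − 27·73)/706 = 642/353; c = (205·73 − 27·465)/706 = 1205/353.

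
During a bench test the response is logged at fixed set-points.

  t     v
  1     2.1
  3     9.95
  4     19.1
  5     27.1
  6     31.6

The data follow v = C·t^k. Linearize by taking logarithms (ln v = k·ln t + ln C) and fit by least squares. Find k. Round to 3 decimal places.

k = 1.555

Let Y = ln v. Fitting Y = k·ln t + ln C by least squares:
Sums: Σln t = 5.8861, Σ(ln t)² = 8.9295, Σln v = 12.7419, Σln t·ln v = 18.1109.
Normal system: [[8.9295, 5.8861]; [5.8861, 5]]·[k, ln C]ᵀ = [18.1109, 12.7419]ᵀ.
Solving (det = 10.0010): k = 1.55528, ln C = 0.71747.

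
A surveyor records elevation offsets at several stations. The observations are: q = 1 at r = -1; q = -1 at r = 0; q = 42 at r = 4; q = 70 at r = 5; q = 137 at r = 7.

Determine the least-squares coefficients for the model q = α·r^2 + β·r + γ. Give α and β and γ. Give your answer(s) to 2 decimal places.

Setting ∂/∂α … = 0 gives: 3283·α + 531·β + 91·γ = 9136;  531·α + 91·β + 15·γ = 1476;  91·α + 15·β + 5·γ = 249.
Inverting the 3×3 Gram matrix, [α, β, γ]ᵀ = [29639/10336, -2433/10336, -8699/5168]ᵀ.

α = 2.87, β = -0.24, γ = -1.68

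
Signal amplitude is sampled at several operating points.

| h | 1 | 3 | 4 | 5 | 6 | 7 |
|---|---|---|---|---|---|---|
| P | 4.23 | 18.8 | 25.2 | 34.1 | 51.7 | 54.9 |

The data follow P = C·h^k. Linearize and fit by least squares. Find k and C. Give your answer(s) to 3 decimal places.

k = 1.336, C = 4.206

With ln Pᵢ as the transformed response and ln hᵢ as the regressor:
Σln h = 7.8320, Σ(ln h)² = 12.7160, Σln P = 19.0832, Σln h·ln P = 28.2404.
Equations: 12.7160·k + 7.8320·ln C = 28.2404;  7.8320·k + 6·ln C = 19.0832.
Δ = 12.7160·6 − (7.8320)² = 14.9557; k = (28.2404·6 − 7.8320·19.0832)/14.9557 = 1.33613, ln C = (12.7160·19.0832 − 7.8320·28.2404)/14.9557 = 1.43643, so C = exp(1.43643) = 4.20567.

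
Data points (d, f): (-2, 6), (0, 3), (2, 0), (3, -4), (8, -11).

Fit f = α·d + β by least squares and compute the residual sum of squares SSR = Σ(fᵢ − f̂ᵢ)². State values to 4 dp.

SSR = 2.9437

Entries of XᵀX: Σd·d = 81, Σd = 11, Σ1 = 5.
And Σd·f = -112, Σf = -6.
XᵀX·[α, β]ᵀ = Xᵀf becomes [[81, 11]; [11, 5]]·[α, β]ᵀ = [-112, -6]ᵀ.
det = 81·5 − 11² = 284.
α = ((-112)·5 − 11·(-6))/284 = -247/142; β = (81·(-6) − 11·(-112))/284 = 373/142.
Residuals: -15/142, 53/142, 121/142, -100/71, 41/142; SSR = 209/71.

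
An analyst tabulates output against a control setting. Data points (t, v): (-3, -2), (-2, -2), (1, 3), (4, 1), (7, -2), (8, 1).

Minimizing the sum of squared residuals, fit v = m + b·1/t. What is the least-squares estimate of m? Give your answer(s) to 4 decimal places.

m = -0.5688

Entries of MᵀM: Σ1 = 6, Σ1/t = 115/168, Σ1/t·1/t = 41197/28224.
For Mᵀv: Σv = -1, Σ1/t·v = 799/168.
So MᵀM·[m, b]ᵀ = Mᵀv: [[6, 115/168]; [115/168, 41197/28224]]·[m, b]ᵀ = [-1, 799/168]ᵀ.
Eliminating b: (41197/28224)·(row 1) − (115/168)·(row 2) gives (233957/28224)·m = (41197/28224)·(-1) − (115/168)·(799/168) = -66541/14112, so m = -133082/233957.
Then b = ((799/168) − (115/168)·(-133082/233957))/(41197/28224) = 824712/233957.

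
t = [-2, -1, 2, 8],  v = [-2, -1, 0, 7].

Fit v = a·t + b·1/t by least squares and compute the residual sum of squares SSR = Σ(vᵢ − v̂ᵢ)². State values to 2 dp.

SSR = 2.86

Setting ∂/∂a … = 0 gives: 73·a + 4·b = 61;  4·a + (97/64)·b = 23/8.
(Σt·t = 73, Σt·1/t = 4, Σ1/t·1/t = 97/64, Σt·v = 61, Σ1/t·v = 23/8.)
Δ = 73·(97/64) − 4² = 6057/64.
a = (61·(97/64) − 4·(23/8))/(6057/64) = 1727/2019; b = (73·(23/8) − 4·61)/(6057/64) = -728/2019.
Residuals: -316/673, -340/673, -1030/673, 136/673; SSR = 1924/673.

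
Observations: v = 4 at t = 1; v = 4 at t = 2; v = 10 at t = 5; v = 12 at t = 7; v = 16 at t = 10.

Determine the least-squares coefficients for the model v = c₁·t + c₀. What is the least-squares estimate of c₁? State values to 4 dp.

c₁ = 1.4074

Sums needed: Σt·t = 179, Σt = 25, Σ1 = 5.
For Aᵀv: Σt·v = 306, Σv = 46.
Eliminating c₀: 5·(row 1) − 25·(row 2) gives 270·c₁ = 5·306 − 25·46 = 380, so c₁ = 38/27.
Then c₀ = (46 − 25·(38/27))/5 = 292/135.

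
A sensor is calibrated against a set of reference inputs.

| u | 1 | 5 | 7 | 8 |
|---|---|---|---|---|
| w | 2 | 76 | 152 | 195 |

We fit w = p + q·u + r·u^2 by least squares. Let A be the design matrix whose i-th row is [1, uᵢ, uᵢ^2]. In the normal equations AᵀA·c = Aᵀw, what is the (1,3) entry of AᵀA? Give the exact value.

Row 1 ↔ basis 1, column 3 ↔ basis u^2, so (AᵀA)_{1,3} = Σᵢ u^2 = (1)·(1) + (1)·(25) + (1)·(49) + (1)·(64) = 139.

139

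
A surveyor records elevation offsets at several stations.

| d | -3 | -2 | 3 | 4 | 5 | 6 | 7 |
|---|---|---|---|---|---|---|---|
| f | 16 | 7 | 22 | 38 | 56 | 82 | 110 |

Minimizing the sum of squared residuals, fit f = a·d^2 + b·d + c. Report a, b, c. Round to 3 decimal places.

a = 2.108, b = 0.922, c = 0.084

Forming AᵀA = [[4756, 740, 148]; [740, 148, 20]; [148, 20, 7]] and Aᵀf = [10720, 1698, 331]ᵀ gives AᵀA·[a, b, c]ᵀ = Aᵀf.
Row-reducing yields a = 29039/13776, b = 12701/13776, c = 24/287.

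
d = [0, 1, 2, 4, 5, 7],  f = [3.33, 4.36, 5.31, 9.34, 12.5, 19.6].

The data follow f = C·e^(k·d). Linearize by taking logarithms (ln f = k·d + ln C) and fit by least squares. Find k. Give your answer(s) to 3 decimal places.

k = 0.257

Taking logs, ln f = k·d + ln C, so regress ln f on d.
Σd = 19.0000, Σ(d)² = 95.0000, Σln f = 12.0806, Σd·ln f = 47.2062.
Equations: 95.0000·k + 19.0000·ln C = 47.2062;  19.0000·k + 6·ln C = 12.0806.
Δ = 95.0000·6 − (19.0000)² = 209.0000; k = (47.2062·6 − 19.0000·12.0806)/209.0000 = 0.25697, ln C = (95.0000·12.0806 − 19.0000·47.2062)/209.0000 = 1.19971.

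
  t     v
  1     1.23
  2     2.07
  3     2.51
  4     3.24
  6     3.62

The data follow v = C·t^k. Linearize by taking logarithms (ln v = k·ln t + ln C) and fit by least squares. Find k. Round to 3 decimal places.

k = 0.617

Let Y = ln v. Fitting Y = k·ln t + ln C by least squares:
AᵀA = [[6.8196, 4.9698]; [4.9698, 5]], rhs = [5.4501, 4.3169]ᵀ  (here Σln t = 4.9698, Σ(ln t)² = 6.8196, Σln v = 4.3169, Σln t·ln v = 5.4501).
Δ = 6.8196·5 − (4.9698)² = 9.3990; k = (5.4501·5 − 4.9698·4.3169)/9.3990 = 0.61668, ln C = (6.8196·4.3169 − 4.9698·5.4501)/9.3990 = 0.25042.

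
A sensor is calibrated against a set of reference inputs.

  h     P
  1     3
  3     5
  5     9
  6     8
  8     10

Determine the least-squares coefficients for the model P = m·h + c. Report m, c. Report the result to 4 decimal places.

Compute the Gram sums: Σh·h = 135, Σh = 23, Σ1 = 5.
Moment sums: Σh·P = 191, ΣP = 35.
Normal equations: [[135, 23]; [23, 5]]·[m, c]ᵀ = [191, 35]ᵀ.
Δ = 135·5 − 23² = 146.
m = (191·5 − 23·35)/146 = 75/73; c = (135·35 − 23·191)/146 = 166/73.

m = 1.0274, c = 2.2740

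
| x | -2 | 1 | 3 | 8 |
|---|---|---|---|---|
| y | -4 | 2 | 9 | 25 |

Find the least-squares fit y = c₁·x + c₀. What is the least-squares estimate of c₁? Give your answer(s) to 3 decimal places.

Sums needed: Σx·x = 78, Σx = 10, Σ1 = 4.
Moment sums: Σx·y = 237, Σy = 32.
det = 78·4 − 10² = 212.
c₁ = (237·4 − 10·32)/212 = 157/53; c₀ = (78·32 − 10·237)/212 = 63/106.

c₁ = 2.962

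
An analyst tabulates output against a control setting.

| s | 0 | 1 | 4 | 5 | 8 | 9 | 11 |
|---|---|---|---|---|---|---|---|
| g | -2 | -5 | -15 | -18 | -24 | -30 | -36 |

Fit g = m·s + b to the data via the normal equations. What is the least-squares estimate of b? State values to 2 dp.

From the data, Σs·s = 308, Σs = 38, Σ1 = 7.
Moment sums: Σs·g = -1013, Σg = -130.
XᵀX·[m, b]ᵀ = Xᵀg becomes [[308, 38]; [38, 7]]·[m, b]ᵀ = [-1013, -130]ᵀ.
det = 308·7 − 38² = 712.
m = ((-1013)·7 − 38·(-130))/712 = -2151/712; b = (308·(-130) − 38·(-1013))/712 = -773/356.

b = -2.17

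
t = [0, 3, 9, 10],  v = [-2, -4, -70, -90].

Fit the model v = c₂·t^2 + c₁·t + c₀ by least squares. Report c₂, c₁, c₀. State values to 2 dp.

c₂ = -1.17, c₁ = 2.92, c₀ = -2.08

With design matrix A, AᵀA = [[16642, 1756, 190]; [1756, 190, 22]; [190, 22, 4]] and Aᵀv = [-14706, -1542, -166]ᵀ.
Row-reducing yields c₂ = -3905/3342, c₁ = 9773/3342, c₀ = -2319/1114.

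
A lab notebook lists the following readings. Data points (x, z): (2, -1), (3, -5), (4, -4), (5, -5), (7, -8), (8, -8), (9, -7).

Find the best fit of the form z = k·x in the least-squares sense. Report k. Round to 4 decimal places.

k = -0.9718

Entries of MᵀM: Σx·x = 248.
Moment sums: Σx·z = -241.
Normal equations: [[248]]·[k]ᵀ = [-241]ᵀ.
k = (-241)/248 = -0.971774.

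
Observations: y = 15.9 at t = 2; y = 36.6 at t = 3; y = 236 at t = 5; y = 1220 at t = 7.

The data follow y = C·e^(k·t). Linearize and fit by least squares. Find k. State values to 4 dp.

Let Y = ln y. Fitting Y = k·t + ln C by least squares:
XᵀX = [[87.0000, 17.0000]; [17.0000, 4]], rhs = [93.3982, 18.9368]ᵀ  (here Σt = 17.0000, Σ(t)² = 87.0000, Σln y = 18.9368, Σt·ln y = 93.3982).
Solving (det = 59.0000): k = 0.87571, ln C = 1.01242.

k = 0.8757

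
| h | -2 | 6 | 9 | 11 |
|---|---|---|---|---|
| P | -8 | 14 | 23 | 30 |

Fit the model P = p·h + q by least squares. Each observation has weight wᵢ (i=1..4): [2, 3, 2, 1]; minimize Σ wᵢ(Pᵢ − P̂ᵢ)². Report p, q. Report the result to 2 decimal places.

Sums needed: Σwᵢ·h·h = 399, Σwᵢ·h = 43, Σwᵢ·1 = 8.
And Σwᵢ·h·P = 1028, Σwᵢ·P = 102.
So MᵀWM·[p, q]ᵀ = MᵀWP: [[399, 43]; [43, 8]]·[p, q]ᵀ = [1028, 102]ᵀ.
Determinant 399·8 − 43² = 1343.
p = (1028·8 − 43·102)/1343 = 3838/1343; q = (399·102 − 43·1028)/1343 = -3506/1343.

p = 2.86, q = -2.61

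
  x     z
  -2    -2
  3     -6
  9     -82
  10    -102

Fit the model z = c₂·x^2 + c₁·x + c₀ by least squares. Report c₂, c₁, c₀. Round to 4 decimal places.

c₂ = -1.0761, c₁ = 0.2678, c₀ = 2.8498

The normal equations are: 16658·c₂ + 1748·c₁ + 194·c₀ = -16904;  1748·c₂ + 194·c₁ + 20·c₀ = -1772;  194·c₂ + 20·c₁ + 4·c₀ = -192.
(Σx^2·x^2 = 16658, Σx^2·x = 1748, Σx^2 = 194, Σx·x = 194, Σx = 20, Σ1 = 4, Σx^2·z = -16904, Σx·z = -1772, Σz = -192.)
Solving the 3×3 system (Gaussian elimination) gives c₂ = -13652/12687, c₁ = 3398/12687, c₀ = 12052/4229.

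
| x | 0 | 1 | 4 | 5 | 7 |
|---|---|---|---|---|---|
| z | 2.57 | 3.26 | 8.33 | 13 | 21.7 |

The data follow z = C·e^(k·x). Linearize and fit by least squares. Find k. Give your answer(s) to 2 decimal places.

Taking logs, ln z = k·x + ln C, so regress ln z on x.
Σx = 17.0000, Σ(x)² = 91.0000, Σln z = 9.8878, Σx·ln z = 44.0271.
Equations: 91.0000·k + 17.0000·ln C = 44.0271;  17.0000·k + 5·ln C = 9.8878.
Δ = 91.0000·5 − (17.0000)² = 166.0000; k = (44.0271·5 − 17.0000·9.8878)/166.0000 = 0.31352, ln C = (91.0000·9.8878 − 17.0000·44.0271)/166.0000 = 0.91160.

k = 0.31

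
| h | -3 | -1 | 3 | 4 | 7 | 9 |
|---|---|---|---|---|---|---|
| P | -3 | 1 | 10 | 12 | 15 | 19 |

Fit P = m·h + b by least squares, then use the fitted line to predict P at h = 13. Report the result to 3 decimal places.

P̂ = 26.916

Entries of AᵀA: Σh·h = 165, Σh = 19, Σ1 = 6.
For AᵀP: Σh·P = 362, ΣP = 54.
AᵀA·[m, b]ᵀ = AᵀP becomes [[165, 19]; [19, 6]]·[m, b]ᵀ = [362, 54]ᵀ.
Δ = 165·6 − 19² = 629.
m = (362·6 − 19·54)/629 = 1146/629; b = (165·54 − 19·362)/629 = 2032/629.
At h = 13: P̂ = (1146/629)·(13) + (2032/629)·(1) = 16930/629.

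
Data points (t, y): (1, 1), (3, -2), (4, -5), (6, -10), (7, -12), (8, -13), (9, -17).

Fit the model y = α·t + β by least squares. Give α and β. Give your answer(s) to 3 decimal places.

The normal equations are: 256·α + 38·β = -426;  38·α + 7·β = -58.
(Σt·t = 256, Σt = 38, Σ1 = 7, Σt·y = -426, Σy = -58.)
Eliminating β: 7·(row 1) − 38·(row 2) gives 348·α = 7·(-426) − 38·(-58) = -778, so α = -389/174.
Then β = ((-58) − 38·(-389/174))/7 = 335/87.

α = -2.236, β = 3.851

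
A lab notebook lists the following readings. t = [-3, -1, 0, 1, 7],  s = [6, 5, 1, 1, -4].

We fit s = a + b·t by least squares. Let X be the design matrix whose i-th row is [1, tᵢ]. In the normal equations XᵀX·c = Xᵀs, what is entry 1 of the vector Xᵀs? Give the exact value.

Entry 1 ↔ basis 1, so (Xᵀs)_{1} = Σᵢ sᵢ = (1)·(6) + (1)·(5) + (1)·(1) + (1)·(1) + (1)·(-4) = 9.

9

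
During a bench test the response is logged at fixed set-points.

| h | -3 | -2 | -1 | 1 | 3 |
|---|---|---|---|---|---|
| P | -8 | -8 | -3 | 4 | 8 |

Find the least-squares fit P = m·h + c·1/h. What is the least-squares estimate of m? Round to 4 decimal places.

m = 2.7338

Setting ∂/∂m … = 0 gives: 24·m + 5·c = 71;  5·m + (89/36)·c = 49/3.
Eliminating c: (89/36)·(row 1) − 5·(row 2) gives (103/3)·m = (89/36)·71 − 5·(49/3) = 3379/36, so m = 3379/1236.
Then c = ((49/3) − 5·(3379/1236))/(89/36) = 111/103.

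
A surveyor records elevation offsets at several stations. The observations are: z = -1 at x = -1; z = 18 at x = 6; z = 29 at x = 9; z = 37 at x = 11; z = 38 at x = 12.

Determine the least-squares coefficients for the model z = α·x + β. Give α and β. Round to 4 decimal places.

The normal system MᵀM·[α, β]ᵀ = Mᵀz is [[383, 37]; [37, 5]]·[α, β]ᵀ = [1233, 121]ᵀ.
det = 383·5 − 37² = 546.
α = (1233·5 − 37·121)/546 = 844/273; β = (383·121 − 37·1233)/546 = 361/273.

α = 3.0916, β = 1.3223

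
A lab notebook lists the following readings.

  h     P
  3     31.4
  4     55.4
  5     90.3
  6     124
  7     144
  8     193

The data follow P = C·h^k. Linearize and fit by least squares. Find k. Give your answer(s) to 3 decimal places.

Taking logs, ln P = k·ln h + ln C, so regress ln P on ln h.
Sums: Σln h = 9.9115, Σ(ln h)² = 17.0401, Σln P = 27.0173, Σln h·ln P = 45.8507.
Normal system: [[17.0401, 9.9115]; [9.9115, 6]]·[k, ln C]ᵀ = [45.8507, 27.0173]ᵀ.
Δ = 17.0401·6 − (9.9115)² = 4.0036; k = (45.8507·6 − 9.9115·27.0173)/4.0036 = 1.82912, ln C = (17.0401·27.0173 − 9.9115·45.8507)/4.0036 = 1.48134.

k = 1.829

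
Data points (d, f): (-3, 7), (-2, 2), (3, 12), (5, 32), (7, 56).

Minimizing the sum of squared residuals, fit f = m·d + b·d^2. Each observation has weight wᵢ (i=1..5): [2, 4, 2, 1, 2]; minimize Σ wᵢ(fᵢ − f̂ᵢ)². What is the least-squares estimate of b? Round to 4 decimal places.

b = 1.0214

With design matrix A, AᵀWA = [[175, 779]; [779, 5815]] and AᵀWf = [958, 6662]ᵀ.
Determinant 175·5815 − 779² = 410784.
m = (958·5815 − 779·6662)/410784 = 7939/8558; b = (175·6662 − 779·958)/410784 = 8741/8558.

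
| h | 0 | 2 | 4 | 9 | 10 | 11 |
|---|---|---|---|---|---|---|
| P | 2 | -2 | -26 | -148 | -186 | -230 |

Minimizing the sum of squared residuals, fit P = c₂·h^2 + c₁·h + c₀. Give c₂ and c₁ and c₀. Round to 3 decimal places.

c₂ = -2.061, c₁ = 1.731, c₀ = 1.900

From the data, Σh^2·h^2 = 31474, Σh^2·h = 3132, Σh^2 = 322, Σh·h = 322, Σh = 36, Σ1 = 6.
For MᵀP: Σh^2·P = -58842, Σh·P = -5830, ΣP = -590.
MᵀM·[c₂, c₁, c₀]ᵀ = MᵀP becomes [[31474, 3132, 322]; [3132, 322, 36]; [322, 36, 6]]·[c₂, c₁, c₀]ᵀ = [-58842, -5830, -590]ᵀ.
Inverting the 3×3 Gram matrix, [c₂, c₁, c₀]ᵀ = [-49852/24185, 8375/4837, 45949/24185]ᵀ.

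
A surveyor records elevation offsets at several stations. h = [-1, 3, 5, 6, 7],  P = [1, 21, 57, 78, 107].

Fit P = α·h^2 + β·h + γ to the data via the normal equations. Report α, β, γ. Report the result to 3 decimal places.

Entries of XᵀX: Σh^2·h^2 = 4404, Σh^2·h = 710, Σh^2 = 120, Σh·h = 120, Σh = 20, Σ1 = 5.
For XᵀP: Σh^2·P = 9666, Σh·P = 1564, ΣP = 264.
XᵀX·[α, β, γ]ᵀ = XᵀP becomes [[4404, 710, 120]; [710, 120, 20]; [120, 20, 5]]·[α, β, γ]ᵀ = [9666, 1564, 264]ᵀ.
Inverting the 3×3 Gram matrix, [α, β, γ]ᵀ = [818/403, 2073/2015, -12/403]ᵀ.

α = 2.030, β = 1.029, γ = -0.030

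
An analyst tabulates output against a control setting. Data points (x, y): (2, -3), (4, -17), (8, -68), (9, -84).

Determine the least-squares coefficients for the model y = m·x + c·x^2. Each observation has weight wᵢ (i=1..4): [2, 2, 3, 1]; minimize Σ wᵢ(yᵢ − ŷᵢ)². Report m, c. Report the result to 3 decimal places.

Setting ∂/∂m … = 0 gives: 313·m + 2409·c = -2536;  2409·m + 19393·c = -20428.
Determinant 313·19393 − 2409² = 266728.
m = ((-2536)·19393 − 2409·(-20428))/266728 = 691/6062; c = (313·(-20428) − 2409·(-2536))/266728 = -71185/66682.

m = 0.114, c = -1.068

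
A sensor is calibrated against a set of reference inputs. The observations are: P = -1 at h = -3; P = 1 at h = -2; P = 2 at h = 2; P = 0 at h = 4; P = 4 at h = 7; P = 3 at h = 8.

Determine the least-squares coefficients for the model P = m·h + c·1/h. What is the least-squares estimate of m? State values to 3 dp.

From the data, Σh·h = 146, Σh·1/h = 6, Σ1/h·1/h = 20029/28224.
For XᵀP: Σh·P = 57, Σ1/h·P = 299/168.
So XᵀX·[m, c]ᵀ = XᵀP: [[146, 6]; [6, 20029/28224]]·[m, c]ᵀ = [57, 299/168]ᵀ.
Determinant 146·(20029/28224) − 6² = 954085/14112.
m = (57·(20029/28224) − 6·(299/168))/(954085/14112) = 840261/1908170; c = (146·(299/168) − 6·57)/(954085/14112) = -1159368/954085.

m = 0.440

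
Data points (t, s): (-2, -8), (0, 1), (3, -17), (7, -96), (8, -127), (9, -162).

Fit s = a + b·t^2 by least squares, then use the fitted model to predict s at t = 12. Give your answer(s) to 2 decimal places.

ŝ = -287.19

With design matrix M, MᵀM = [[6, 207]; [207, 13155]] and Mᵀs = [-409, -26139]ᵀ.
Eliminating b: 13155·(row 1) − 207·(row 2) gives 36081·a = 13155·(-409) − 207·(-26139) = 30378, so a = 10126/12027.
Then b = ((-26139) − 207·(10126/12027))/13155 = -8019/4009.
At t = 12: ŝ = (10126/12027)·(1) + (-8019/4009)·(144) = -3454082/12027.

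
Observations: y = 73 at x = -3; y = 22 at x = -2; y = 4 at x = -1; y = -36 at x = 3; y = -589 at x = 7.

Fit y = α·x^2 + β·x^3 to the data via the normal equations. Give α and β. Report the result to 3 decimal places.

Setting ∂/∂α … = 0 gives: 2580·α + 16774·β = -28436;  16774·α + 119172·β = -205150.
Eliminating β: 119172·(row 1) − 16774·(row 2) gives 26096684·α = 119172·(-28436) − 16774·(-205150) = 52411108, so α = 13102777/6524171.
Then β = ((-205150) − 16774·(13102777/6524171))/119172 = -13075384/6524171.

α = 2.008, β = -2.004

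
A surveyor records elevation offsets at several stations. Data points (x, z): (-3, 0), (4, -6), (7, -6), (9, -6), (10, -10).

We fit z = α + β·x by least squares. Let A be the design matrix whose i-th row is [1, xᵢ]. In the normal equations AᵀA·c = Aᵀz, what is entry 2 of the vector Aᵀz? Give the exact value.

Entry 2 ↔ basis x, so (Aᵀz)_{2} = Σᵢ (x)·zᵢ = (-3)·(0) + (4)·(-6) + (7)·(-6) + (9)·(-6) + (10)·(-10) = -220.

-220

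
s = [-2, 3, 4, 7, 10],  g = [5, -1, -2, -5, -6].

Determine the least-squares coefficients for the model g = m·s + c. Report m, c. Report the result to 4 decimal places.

Sums needed: Σs·s = 178, Σs = 22, Σ1 = 5.
For Xᵀg: Σs·g = -116, Σg = -9.
XᵀX·[m, c]ᵀ = Xᵀg becomes [[178, 22]; [22, 5]]·[m, c]ᵀ = [-116, -9]ᵀ.
Determinant 178·5 − 22² = 406.
m = ((-116)·5 − 22·(-9))/406 = -191/203; c = (178·(-9) − 22·(-116))/406 = 475/203.

m = -0.9409, c = 2.3399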